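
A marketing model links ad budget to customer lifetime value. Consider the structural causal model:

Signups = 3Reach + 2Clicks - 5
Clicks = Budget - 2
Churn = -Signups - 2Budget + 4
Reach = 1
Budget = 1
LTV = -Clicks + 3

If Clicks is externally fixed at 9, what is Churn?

-14

do(Clicks=9) replaces the equation Clicks = Budget - 2 with the constant Clicks = 9.
Signups = 3Reach + 2Clicks - 5  [with Reach=1, Clicks=9]  = 16
Churn = -Signups - 2Budget + 4  [with Signups=16, Budget=1]  = -14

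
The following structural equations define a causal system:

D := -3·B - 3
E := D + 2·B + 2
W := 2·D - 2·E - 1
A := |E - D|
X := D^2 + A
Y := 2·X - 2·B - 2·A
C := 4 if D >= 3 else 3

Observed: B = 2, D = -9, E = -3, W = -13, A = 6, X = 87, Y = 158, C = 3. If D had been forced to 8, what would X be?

Under do(D=8), the mechanism D := -3·B - 3 is discarded; D is fixed at 8.
E = D + 2·B + 2  [with D=8, B=2]  = 14
A = |E - D|  [with E=14, D=8]  = 6
X = D^2 + A  [with D=8, A=6]  = 70

70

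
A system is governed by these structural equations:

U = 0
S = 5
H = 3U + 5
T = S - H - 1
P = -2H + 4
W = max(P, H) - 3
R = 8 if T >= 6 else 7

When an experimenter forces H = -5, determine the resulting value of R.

The intervention breaks the incoming arrows to H: H = 3U + 5 no longer applies, and H = -5.
T = S - H - 1  [with S=5, H=-5]  = 9
R = 8 if T >= 6 else 7  [with T=9]  = 8

8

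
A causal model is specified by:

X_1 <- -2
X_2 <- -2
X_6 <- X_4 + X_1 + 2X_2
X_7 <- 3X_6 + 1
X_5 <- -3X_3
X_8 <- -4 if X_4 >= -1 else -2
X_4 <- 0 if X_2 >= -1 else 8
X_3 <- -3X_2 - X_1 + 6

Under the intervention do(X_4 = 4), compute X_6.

Under do(X_4=4), the mechanism X_4 <- 0 if X_2 >= -1 else 8 is discarded; X_4 is fixed at 4.
X_6 = X_4 + X_1 + 2X_2  [with X_4=4, X_1=-2, X_2=-2]  = -2

-2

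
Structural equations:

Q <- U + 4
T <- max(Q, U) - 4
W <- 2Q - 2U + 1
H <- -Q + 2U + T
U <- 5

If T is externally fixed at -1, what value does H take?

Intervening sets T = -1 and removes its equation (T <- max(Q, U) - 4).
Q = U + 4  [with U=5]  = 9
H = -Q + 2U + T  [with Q=9, U=5, T=-1]  = 0

0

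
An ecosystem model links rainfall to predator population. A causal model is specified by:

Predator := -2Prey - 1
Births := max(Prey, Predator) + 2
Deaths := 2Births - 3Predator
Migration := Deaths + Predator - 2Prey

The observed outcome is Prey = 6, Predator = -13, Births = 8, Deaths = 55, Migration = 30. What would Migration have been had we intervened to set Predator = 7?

-8

do(Predator=7) replaces the equation Predator := -2Prey - 1 with the constant Predator = 7.
Births = max(Prey, Predator) + 2  [with Prey=6, Predator=7]  = 9
Deaths = 2Births - 3Predator  [with Births=9, Predator=7]  = -3
Migration = Deaths + Predator - 2Prey  [with Deaths=-3, Predator=7, Prey=6]  = -8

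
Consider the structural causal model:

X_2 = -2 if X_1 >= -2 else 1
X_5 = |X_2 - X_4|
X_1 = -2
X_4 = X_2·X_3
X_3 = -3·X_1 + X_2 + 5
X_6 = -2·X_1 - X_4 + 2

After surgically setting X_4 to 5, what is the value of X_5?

Intervening sets X_4 = 5 and removes its equation (X_4 = X_2·X_3).
X_2 = -2 if X_1 >= -2 else 1  [with X_1=-2]  = -2
X_5 = |X_2 - X_4|  [with X_2=-2, X_4=5]  = 7

7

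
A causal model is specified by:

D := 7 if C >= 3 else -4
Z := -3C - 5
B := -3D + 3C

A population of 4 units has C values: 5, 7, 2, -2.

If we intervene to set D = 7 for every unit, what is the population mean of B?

-12

Every unit gets D=7 under the intervention. B values become -6, 0, -15, -27; E[B|do(D=7)] = -12.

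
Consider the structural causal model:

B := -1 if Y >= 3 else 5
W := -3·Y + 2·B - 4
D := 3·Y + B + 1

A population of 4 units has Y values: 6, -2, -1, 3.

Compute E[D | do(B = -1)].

do(B=-1) breaks B's dependence on Y. With B=-1 fixed, D across the units is 18, -6, -3, 9, mean 4.5.

4.5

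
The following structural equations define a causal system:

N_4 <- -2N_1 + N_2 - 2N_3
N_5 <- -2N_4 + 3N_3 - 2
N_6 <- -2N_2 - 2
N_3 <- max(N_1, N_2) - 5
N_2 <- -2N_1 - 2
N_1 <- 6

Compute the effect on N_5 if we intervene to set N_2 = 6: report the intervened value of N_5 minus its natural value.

-40

do(N_2=6) replaces the equation N_2 <- -2N_1 - 2 with the constant N_2 = 6.
N_3 = max(N_1, N_2) - 5  [with N_1=6, N_2=6]  = 1
N_4 = -2N_1 + N_2 - 2N_3  [with N_1=6, N_2=6, N_3=1]  = -8
N_5 = -2N_4 + 3N_3 - 2  [with N_4=-8, N_3=1]  = 17
Without intervention: N_2 = -2N_1 - 2  [with N_1=6]  = -14; N_3 = max(N_1, N_2) - 5  [with N_1=6, N_2=-14]  = 1; N_4 = -2N_1 + N_2 - 2N_3  [with N_1=6, N_2=-14, N_3=1]  = -28; N_5 = -2N_4 + 3N_3 - 2  [with N_4=-28, N_3=1]  = 57.
Change = 17 − 57 = -40.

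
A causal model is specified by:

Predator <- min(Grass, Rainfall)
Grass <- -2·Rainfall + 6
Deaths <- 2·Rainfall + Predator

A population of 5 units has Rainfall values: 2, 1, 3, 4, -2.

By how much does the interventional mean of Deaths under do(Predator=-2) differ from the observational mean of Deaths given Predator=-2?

1.2

do(Predator=-2) breaks Predator's dependence on Rainfall. With Predator=-2 fixed, Deaths across the units is 2, 0, 4, 6, -6, mean 1.2.
Conditioning on Predator=-2 selects the 2 unit(s) with Rainfall ∈ {4, -2}. Their Deaths values: 6, -6. Mean = 0.
Difference = 1.2 − 0 = 1.2.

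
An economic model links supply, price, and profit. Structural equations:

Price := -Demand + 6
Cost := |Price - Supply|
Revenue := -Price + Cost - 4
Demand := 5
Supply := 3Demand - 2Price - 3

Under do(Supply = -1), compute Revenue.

-3

do(Supply=-1) replaces the equation Supply := 3Demand - 2Price - 3 with the constant Supply = -1.
Price = -Demand + 6  [with Demand=5]  = 1
Cost = |Price - Supply|  [with Price=1, Supply=-1]  = 2
Revenue = -Price + Cost - 4  [with Price=1, Cost=2]  = -3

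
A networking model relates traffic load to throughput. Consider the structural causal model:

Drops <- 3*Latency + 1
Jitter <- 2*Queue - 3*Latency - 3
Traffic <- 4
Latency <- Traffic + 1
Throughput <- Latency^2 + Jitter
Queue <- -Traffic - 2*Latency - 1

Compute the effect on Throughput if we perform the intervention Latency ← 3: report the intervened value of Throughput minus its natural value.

Under do(Latency=3), the mechanism Latency <- Traffic + 1 is discarded; Latency is fixed at 3.
Queue = -Traffic - 2*Latency - 1  [with Traffic=4, Latency=3]  = -11
Jitter = 2*Queue - 3*Latency - 3  [with Queue=-11, Latency=3]  = -34
Throughput = Latency^2 + Jitter  [with Latency=3, Jitter=-34]  = -25
Without intervention: Latency = Traffic + 1  [with Traffic=4]  = 5; Queue = -Traffic - 2*Latency - 1  [with Traffic=4, Latency=5]  = -15; Jitter = 2*Queue - 3*Latency - 3  [with Queue=-15, Latency=5]  = -48; Throughput = Latency^2 + Jitter  [with Latency=5, Jitter=-48]  = -23.
Change = -25 − (-23) = -2.

-2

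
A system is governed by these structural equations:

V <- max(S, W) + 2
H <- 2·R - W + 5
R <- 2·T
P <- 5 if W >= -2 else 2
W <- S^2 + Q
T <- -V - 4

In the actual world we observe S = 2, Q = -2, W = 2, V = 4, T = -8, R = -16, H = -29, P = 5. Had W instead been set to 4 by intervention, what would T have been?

-10

do(W=4) replaces the equation W <- S^2 + Q with the constant W = 4.
V = max(S, W) + 2  [with S=2, W=4]  = 6
T = -V - 4  [with V=6]  = -10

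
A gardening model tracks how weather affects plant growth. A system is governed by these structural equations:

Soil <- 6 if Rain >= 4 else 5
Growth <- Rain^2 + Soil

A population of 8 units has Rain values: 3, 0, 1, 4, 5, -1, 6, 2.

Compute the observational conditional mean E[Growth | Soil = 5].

Conditioning on Soil=5 selects the 5 unit(s) with Rain ∈ {3, 0, 1, -1, 2}. Their Growth values: 14, 5, 6, 6, 9. Mean = 8.

8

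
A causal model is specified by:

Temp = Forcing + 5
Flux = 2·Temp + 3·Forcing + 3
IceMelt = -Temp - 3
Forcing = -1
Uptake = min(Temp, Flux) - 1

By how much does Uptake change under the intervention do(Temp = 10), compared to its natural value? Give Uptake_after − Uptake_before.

6

do(Temp=10) replaces the equation Temp = Forcing + 5 with the constant Temp = 10.
Flux = 2·Temp + 3·Forcing + 3  [with Temp=10, Forcing=-1]  = 20
Uptake = min(Temp, Flux) - 1  [with Temp=10, Flux=20]  = 9
Without intervention: Temp = Forcing + 5  [with Forcing=-1]  = 4; Flux = 2·Temp + 3·Forcing + 3  [with Temp=4, Forcing=-1]  = 8; Uptake = min(Temp, Flux) - 1  [with Temp=4, Flux=8]  = 3.
Change = 9 − 3 = 6.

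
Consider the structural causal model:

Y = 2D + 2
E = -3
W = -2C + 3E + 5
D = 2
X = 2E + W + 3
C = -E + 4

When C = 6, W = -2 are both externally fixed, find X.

Setting C = 6, W = -2 by intervention discards those variables' equations.
X = 2E + W + 3  [with E=-3, W=-2]  = -5

-5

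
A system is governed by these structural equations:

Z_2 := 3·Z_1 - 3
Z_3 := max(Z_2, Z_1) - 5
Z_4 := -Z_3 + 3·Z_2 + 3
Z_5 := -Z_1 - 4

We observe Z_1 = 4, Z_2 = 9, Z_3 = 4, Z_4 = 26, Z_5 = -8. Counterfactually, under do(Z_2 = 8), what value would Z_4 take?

Under do(Z_2=8), the mechanism Z_2 := 3·Z_1 - 3 is discarded; Z_2 is fixed at 8.
Z_3 = max(Z_2, Z_1) - 5  [with Z_2=8, Z_1=4]  = 3
Z_4 = -Z_3 + 3·Z_2 + 3  [with Z_3=3, Z_2=8]  = 24

24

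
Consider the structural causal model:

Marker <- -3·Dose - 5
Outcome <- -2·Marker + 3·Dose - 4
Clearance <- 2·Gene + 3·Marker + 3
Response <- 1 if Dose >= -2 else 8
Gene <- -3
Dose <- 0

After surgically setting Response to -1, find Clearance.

-18

Intervening sets Response = -1 and removes its equation (Response <- 1 if Dose >= -2 else 8).
No directed path runs from Response to Clearance, so Clearance keeps its natural value.
Marker = -3·Dose - 5  [with Dose=0]  = -5
Clearance = 2·Gene + 3·Marker + 3  [with Gene=-3, Marker=-5]  = -18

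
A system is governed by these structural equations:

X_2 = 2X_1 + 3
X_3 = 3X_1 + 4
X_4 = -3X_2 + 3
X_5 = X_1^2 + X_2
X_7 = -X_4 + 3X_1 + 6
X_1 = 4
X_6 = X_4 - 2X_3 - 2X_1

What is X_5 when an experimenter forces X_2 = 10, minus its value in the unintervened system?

-1

do(X_2=10) replaces the equation X_2 = 2X_1 + 3 with the constant X_2 = 10.
X_5 = X_1^2 + X_2  [with X_1=4, X_2=10]  = 26
Without intervention: X_2 = 2X_1 + 3  [with X_1=4]  = 11; X_5 = X_1^2 + X_2  [with X_1=4, X_2=11]  = 27.
Change = 26 − 27 = -1.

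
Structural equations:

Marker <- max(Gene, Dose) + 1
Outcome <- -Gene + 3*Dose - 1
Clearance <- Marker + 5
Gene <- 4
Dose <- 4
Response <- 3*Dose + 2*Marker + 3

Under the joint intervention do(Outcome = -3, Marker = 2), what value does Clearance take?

Under do(Outcome = -3, Marker = 2), each intervened variable's structural equation is replaced by its fixed value.
Clearance = Marker + 5  [with Marker=2]  = 7

7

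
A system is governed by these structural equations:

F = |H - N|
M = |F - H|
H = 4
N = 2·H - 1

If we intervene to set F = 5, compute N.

7

Under do(F=5), the mechanism F = |H - N| is discarded; F is fixed at 5.
Since N is not a descendant of the intervened variable, it is unaffected.
N = 2·H - 1  [with H=4]  = 7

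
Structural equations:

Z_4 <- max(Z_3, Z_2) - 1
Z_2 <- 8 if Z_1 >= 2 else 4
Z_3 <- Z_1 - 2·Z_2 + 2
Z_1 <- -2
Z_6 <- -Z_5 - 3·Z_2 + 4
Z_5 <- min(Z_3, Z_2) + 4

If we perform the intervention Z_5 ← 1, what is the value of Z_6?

-9

The intervention breaks the incoming arrows to Z_5: Z_5 <- min(Z_3, Z_2) + 4 no longer applies, and Z_5 = 1.
Z_2 = 8 if Z_1 >= 2 else 4  [with Z_1=-2]  = 4
Z_6 = -Z_5 - 3·Z_2 + 4  [with Z_5=1, Z_2=4]  = -9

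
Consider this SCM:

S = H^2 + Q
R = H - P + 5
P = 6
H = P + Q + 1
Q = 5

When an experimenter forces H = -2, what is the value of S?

do(H=-2) replaces the equation H = P + Q + 1 with the constant H = -2.
S = H^2 + Q  [with H=-2, Q=5]  = 9

9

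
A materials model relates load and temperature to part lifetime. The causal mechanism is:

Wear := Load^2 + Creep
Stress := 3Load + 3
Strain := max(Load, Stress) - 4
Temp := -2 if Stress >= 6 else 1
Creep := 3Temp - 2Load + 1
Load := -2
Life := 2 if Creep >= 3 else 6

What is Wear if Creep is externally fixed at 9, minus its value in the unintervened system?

1

The intervention breaks the incoming arrows to Creep: Creep := 3Temp - 2Load + 1 no longer applies, and Creep = 9.
Wear = Load^2 + Creep  [with Load=-2, Creep=9]  = 13
Without intervention: Stress = 3Load + 3  [with Load=-2]  = -3; Temp = -2 if Stress >= 6 else 1  [with Stress=-3]  = 1; Creep = 3Temp - 2Load + 1  [with Temp=1, Load=-2]  = 8; Wear = Load^2 + Creep  [with Load=-2, Creep=8]  = 12.
Change = 13 − 12 = 1.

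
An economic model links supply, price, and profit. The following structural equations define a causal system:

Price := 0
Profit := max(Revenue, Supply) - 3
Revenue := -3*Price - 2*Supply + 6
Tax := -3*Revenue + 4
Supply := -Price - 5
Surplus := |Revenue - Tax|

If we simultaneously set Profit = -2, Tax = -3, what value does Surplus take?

Setting Profit = -2, Tax = -3 by intervention discards those variables' equations.
Supply = -Price - 5  [with Price=0]  = -5
Revenue = -3*Price - 2*Supply + 6  [with Price=0, Supply=-5]  = 16
Surplus = |Revenue - Tax|  [with Revenue=16, Tax=-3]  = 19

19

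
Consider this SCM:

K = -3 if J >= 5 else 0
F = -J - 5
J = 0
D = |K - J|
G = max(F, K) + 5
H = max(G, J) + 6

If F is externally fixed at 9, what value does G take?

14

do(F=9) replaces the equation F = -J - 5 with the constant F = 9.
K = -3 if J >= 5 else 0  [with J=0]  = 0
G = max(F, K) + 5  [with F=9, K=0]  = 14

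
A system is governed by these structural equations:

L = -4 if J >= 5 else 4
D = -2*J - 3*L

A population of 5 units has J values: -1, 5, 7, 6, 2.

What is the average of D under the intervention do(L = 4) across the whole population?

-19.6

Every unit gets L=4 under the intervention. D values become -10, -22, -26, -24, -16; E[D|do(L=4)] = -19.6.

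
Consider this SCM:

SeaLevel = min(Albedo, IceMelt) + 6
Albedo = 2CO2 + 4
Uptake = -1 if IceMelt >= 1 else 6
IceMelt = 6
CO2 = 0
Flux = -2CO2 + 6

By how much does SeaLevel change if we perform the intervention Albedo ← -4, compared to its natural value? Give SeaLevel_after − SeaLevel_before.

The intervention breaks the incoming arrows to Albedo: Albedo = 2CO2 + 4 no longer applies, and Albedo = -4.
SeaLevel = min(Albedo, IceMelt) + 6  [with Albedo=-4, IceMelt=6]  = 2
Without intervention: Albedo = 2CO2 + 4  [with CO2=0]  = 4; SeaLevel = min(Albedo, IceMelt) + 6  [with Albedo=4, IceMelt=6]  = 10.
Change = 2 − 10 = -8.

-8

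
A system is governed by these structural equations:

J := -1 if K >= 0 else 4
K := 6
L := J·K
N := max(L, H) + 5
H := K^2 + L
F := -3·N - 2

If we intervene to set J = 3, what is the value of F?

-179

Under do(J=3), the mechanism J := -1 if K >= 0 else 4 is discarded; J is fixed at 3.
L = J·K  [with J=3, K=6]  = 18
H = K^2 + L  [with K=6, L=18]  = 54
N = max(L, H) + 5  [with L=18, H=54]  = 59
F = -3·N - 2  [with N=59]  = -179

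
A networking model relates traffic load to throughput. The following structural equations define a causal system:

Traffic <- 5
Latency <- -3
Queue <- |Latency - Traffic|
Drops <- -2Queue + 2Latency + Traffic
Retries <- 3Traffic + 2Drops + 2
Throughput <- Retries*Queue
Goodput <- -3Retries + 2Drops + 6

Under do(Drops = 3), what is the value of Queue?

8

Under do(Drops=3), the mechanism Drops <- -2Queue + 2Latency + Traffic is discarded; Drops is fixed at 3.
Since Queue is not a descendant of the intervened variable, it is unaffected.
Queue = |Latency - Traffic|  [with Latency=-3, Traffic=5]  = 8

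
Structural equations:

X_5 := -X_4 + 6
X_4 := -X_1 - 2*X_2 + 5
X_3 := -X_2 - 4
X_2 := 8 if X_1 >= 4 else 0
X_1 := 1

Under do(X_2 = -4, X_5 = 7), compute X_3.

Under do(X_2 = -4, X_5 = 7), each intervened variable's structural equation is replaced by its fixed value.
X_3 = -X_2 - 4  [with X_2=-4]  = 0

0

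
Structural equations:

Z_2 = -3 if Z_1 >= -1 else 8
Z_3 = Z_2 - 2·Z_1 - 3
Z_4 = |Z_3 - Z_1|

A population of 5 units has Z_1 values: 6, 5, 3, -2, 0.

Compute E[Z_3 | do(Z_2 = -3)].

Every unit gets Z_2=-3 under the intervention. Z_3 values become -18, -16, -12, -2, -6; E[Z_3|do(Z_2=-3)] = -10.8.

-10.8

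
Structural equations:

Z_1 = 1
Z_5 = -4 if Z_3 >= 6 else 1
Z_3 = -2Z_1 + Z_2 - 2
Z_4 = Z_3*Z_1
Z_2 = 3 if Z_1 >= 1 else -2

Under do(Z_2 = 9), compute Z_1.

Under do(Z_2=9), the mechanism Z_2 = 3 if Z_1 >= 1 else -2 is discarded; Z_2 is fixed at 9.
Z_1 is not downstream of the intervention, so its value is determined by the original equations.

1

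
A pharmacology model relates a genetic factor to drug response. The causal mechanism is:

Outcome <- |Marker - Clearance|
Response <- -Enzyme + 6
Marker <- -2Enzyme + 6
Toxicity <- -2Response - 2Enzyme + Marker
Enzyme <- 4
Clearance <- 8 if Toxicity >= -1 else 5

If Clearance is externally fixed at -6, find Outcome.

The intervention breaks the incoming arrows to Clearance: Clearance <- 8 if Toxicity >= -1 else 5 no longer applies, and Clearance = -6.
Marker = -2Enzyme + 6  [with Enzyme=4]  = -2
Outcome = |Marker - Clearance|  [with Marker=-2, Clearance=-6]  = 4

4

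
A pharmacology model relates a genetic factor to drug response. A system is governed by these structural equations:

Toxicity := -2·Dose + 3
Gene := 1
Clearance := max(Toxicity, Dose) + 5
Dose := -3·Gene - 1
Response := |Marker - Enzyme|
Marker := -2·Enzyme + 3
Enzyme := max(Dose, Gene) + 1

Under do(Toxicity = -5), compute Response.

do(Toxicity=-5) replaces the equation Toxicity := -2·Dose + 3 with the constant Toxicity = -5.
Since Response is not a descendant of the intervened variable, it is unaffected.
Dose = -3·Gene - 1  [with Gene=1]  = -4
Enzyme = max(Dose, Gene) + 1  [with Dose=-4, Gene=1]  = 2
Marker = -2·Enzyme + 3  [with Enzyme=2]  = -1
Response = |Marker - Enzyme|  [with Marker=-1, Enzyme=2]  = 3

3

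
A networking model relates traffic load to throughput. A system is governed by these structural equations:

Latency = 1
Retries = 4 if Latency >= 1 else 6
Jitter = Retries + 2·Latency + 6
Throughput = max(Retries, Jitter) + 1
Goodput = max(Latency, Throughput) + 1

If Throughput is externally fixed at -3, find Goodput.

2

Intervening sets Throughput = -3 and removes its equation (Throughput = max(Retries, Jitter) + 1).
Goodput = max(Latency, Throughput) + 1  [with Latency=1, Throughput=-3]  = 2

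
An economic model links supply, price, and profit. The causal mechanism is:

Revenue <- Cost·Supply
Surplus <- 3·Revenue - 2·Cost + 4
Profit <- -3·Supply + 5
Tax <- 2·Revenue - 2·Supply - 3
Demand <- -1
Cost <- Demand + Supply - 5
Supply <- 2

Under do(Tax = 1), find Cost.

do(Tax=1) replaces the equation Tax <- 2·Revenue - 2·Supply - 3 with the constant Tax = 1.
Cost is not downstream of the intervention, so its value is determined by the original equations.
Cost = Demand + Supply - 5  [with Demand=-1, Supply=2]  = -4

-4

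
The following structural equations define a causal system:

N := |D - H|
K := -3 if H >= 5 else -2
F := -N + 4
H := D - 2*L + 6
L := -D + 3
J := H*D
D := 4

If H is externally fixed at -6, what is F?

The intervention breaks the incoming arrows to H: H := D - 2*L + 6 no longer applies, and H = -6.
N = |D - H|  [with D=4, H=-6]  = 10
F = -N + 4  [with N=10]  = -6

-6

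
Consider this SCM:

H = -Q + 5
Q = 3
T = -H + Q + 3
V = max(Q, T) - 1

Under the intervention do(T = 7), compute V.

The intervention breaks the incoming arrows to T: T = -H + Q + 3 no longer applies, and T = 7.
V = max(Q, T) - 1  [with Q=3, T=7]  = 6

6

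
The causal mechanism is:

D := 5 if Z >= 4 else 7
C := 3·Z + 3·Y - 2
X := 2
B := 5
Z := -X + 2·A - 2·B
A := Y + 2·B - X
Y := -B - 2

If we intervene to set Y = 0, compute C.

10

The intervention breaks the incoming arrows to Y: Y := -B - 2 no longer applies, and Y = 0.
A = Y + 2·B - X  [with Y=0, B=5, X=2]  = 8
Z = -X + 2·A - 2·B  [with X=2, A=8, B=5]  = 4
C = 3·Z + 3·Y - 2  [with Z=4, Y=0]  = 10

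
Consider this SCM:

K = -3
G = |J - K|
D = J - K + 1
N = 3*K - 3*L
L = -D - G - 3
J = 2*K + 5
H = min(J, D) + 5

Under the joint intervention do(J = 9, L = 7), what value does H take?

14

Setting J = 9, L = 7 by intervention discards those variables' equations.
D = J - K + 1  [with J=9, K=-3]  = 13
H = min(J, D) + 5  [with J=9, D=13]  = 14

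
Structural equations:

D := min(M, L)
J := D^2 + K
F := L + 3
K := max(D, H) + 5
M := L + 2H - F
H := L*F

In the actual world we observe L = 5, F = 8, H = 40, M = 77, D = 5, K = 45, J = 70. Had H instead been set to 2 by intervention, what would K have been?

The intervention breaks the incoming arrows to H: H := L*F no longer applies, and H = 2.
F = L + 3  [with L=5]  = 8
M = L + 2H - F  [with L=5, H=2, F=8]  = 1
D = min(M, L)  [with M=1, L=5]  = 1
K = max(D, H) + 5  [with D=1, H=2]  = 7

7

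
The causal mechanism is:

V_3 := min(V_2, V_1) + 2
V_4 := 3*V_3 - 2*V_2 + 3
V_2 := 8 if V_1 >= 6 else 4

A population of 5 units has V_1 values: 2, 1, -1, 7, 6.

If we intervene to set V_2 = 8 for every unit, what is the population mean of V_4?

Every unit gets V_2=8 under the intervention. V_4 values become -1, -4, -10, 14, 11; E[V_4|do(V_2=8)] = 2.

2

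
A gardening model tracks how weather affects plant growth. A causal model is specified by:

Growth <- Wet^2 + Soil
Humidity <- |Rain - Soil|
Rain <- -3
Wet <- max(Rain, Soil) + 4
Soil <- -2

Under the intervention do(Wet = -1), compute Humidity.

1

do(Wet=-1) replaces the equation Wet <- max(Rain, Soil) + 4 with the constant Wet = -1.
Humidity is not downstream of the intervention, so its value is determined by the original equations.
Humidity = |Rain - Soil|  [with Rain=-3, Soil=-2]  = 1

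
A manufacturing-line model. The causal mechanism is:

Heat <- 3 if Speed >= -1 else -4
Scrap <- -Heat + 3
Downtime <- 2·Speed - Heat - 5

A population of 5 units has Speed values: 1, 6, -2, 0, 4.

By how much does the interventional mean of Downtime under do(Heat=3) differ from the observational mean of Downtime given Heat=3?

Every unit gets Heat=3 under the intervention. Downtime values become -6, 4, -12, -8, 0; E[Downtime|do(Heat=3)] = -4.4.
E[Downtime|Heat=3] averages over only the 4 units with Heat=3 (Speed = 1, 6, 0, 4): Downtime = -6, 4, -8, 0, mean -2.5.
Difference = -4.4 − (-2.5) = -1.9.

-1.9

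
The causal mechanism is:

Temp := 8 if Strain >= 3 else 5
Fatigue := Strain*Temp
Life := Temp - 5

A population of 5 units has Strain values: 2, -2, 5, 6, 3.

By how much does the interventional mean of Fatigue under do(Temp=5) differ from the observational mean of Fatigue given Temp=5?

14

Every unit gets Temp=5 under the intervention. Fatigue values become 10, -10, 25, 30, 15; E[Fatigue|do(Temp=5)] = 14.
Observing Temp=5 restricts to units where Temp's equation naturally yields 5: Strain ∈ {2, -2}. In that subpopulation Fatigue = 10, -10, mean 0.
Difference = 14 − 0 = 14.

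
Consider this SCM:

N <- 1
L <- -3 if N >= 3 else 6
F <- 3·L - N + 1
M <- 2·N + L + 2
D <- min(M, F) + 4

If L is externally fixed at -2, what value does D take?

do(L=-2) replaces the equation L <- -3 if N >= 3 else 6 with the constant L = -2.
F = 3·L - N + 1  [with L=-2, N=1]  = -6
M = 2·N + L + 2  [with N=1, L=-2]  = 2
D = min(M, F) + 4  [with M=2, F=-6]  = -2

-2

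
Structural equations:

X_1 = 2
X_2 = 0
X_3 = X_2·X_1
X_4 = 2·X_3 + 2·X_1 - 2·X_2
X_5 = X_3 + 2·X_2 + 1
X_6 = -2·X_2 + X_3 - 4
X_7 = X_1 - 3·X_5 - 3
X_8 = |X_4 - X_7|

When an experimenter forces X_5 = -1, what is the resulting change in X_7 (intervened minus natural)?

6

Under do(X_5=-1), the mechanism X_5 = X_3 + 2·X_2 + 1 is discarded; X_5 is fixed at -1.
X_7 = X_1 - 3·X_5 - 3  [with X_1=2, X_5=-1]  = 2
Without intervention: X_3 = X_2·X_1  [with X_2=0, X_1=2]  = 0; X_5 = X_3 + 2·X_2 + 1  [with X_3=0, X_2=0]  = 1; X_7 = X_1 - 3·X_5 - 3  [with X_1=2, X_5=1]  = -4.
Change = 2 − (-4) = 6.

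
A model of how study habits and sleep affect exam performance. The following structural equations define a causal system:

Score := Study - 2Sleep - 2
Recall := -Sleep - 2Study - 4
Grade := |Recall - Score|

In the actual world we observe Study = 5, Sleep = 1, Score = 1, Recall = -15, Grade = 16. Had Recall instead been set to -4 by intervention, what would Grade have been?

5

Intervening sets Recall = -4 and removes its equation (Recall := -Sleep - 2Study - 4).
Score = Study - 2Sleep - 2  [with Study=5, Sleep=1]  = 1
Grade = |Recall - Score|  [with Recall=-4, Score=1]  = 5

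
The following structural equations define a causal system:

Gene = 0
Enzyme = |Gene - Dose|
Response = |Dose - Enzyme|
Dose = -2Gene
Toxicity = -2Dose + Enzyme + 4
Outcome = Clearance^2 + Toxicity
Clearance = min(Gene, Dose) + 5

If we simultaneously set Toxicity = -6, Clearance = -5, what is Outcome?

19

Under do(Toxicity = -6, Clearance = -5), each intervened variable's structural equation is replaced by its fixed value.
Outcome = Clearance^2 + Toxicity  [with Clearance=-5, Toxicity=-6]  = 19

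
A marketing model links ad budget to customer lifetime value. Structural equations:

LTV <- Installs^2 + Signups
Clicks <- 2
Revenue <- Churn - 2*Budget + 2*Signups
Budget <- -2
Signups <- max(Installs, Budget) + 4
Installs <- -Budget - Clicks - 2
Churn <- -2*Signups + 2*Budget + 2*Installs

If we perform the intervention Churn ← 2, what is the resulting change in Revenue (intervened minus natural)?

14

The intervention breaks the incoming arrows to Churn: Churn <- -2*Signups + 2*Budget + 2*Installs no longer applies, and Churn = 2.
Installs = -Budget - Clicks - 2  [with Budget=-2, Clicks=2]  = -2
Signups = max(Installs, Budget) + 4  [with Installs=-2, Budget=-2]  = 2
Revenue = Churn - 2*Budget + 2*Signups  [with Churn=2, Budget=-2, Signups=2]  = 10
Without intervention: Installs = -Budget - Clicks - 2  [with Budget=-2, Clicks=2]  = -2; Signups = max(Installs, Budget) + 4  [with Installs=-2, Budget=-2]  = 2; Churn = -2*Signups + 2*Budget + 2*Installs  [with Signups=2, Budget=-2, Installs=-2]  = -12; Revenue = Churn - 2*Budget + 2*Signups  [with Churn=-12, Budget=-2, Signups=2]  = -4.
Change = 10 − (-4) = 14.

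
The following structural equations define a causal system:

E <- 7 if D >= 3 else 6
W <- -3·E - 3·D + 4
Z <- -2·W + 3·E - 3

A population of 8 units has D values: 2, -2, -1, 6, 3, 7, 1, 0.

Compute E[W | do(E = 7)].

-23

Every unit gets E=7 under the intervention. W values become -23, -11, -14, -35, -26, -38, -20, -17; E[W|do(E=7)] = -23.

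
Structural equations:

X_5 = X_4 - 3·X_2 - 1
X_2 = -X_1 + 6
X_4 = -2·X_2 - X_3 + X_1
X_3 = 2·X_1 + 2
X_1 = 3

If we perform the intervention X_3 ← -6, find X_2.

Under do(X_3=-6), the mechanism X_3 = 2·X_1 + 2 is discarded; X_3 is fixed at -6.
Since X_2 is not a descendant of the intervened variable, it is unaffected.
X_2 = -X_1 + 6  [with X_1=3]  = 3

3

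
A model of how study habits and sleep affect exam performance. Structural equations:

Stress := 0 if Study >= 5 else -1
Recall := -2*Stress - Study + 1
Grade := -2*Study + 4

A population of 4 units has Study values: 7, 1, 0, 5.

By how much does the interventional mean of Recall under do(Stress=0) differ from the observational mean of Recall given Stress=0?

The intervention sets Stress=0 in all 4 units regardless of Study. Recomputing Recall per unit gives -6, 0, 1, -4; average -2.25.
Conditioning on Stress=0 selects the 2 unit(s) with Study ∈ {7, 5}. Their Recall values: -6, -4. Mean = -5.
Difference = -2.25 − (-5) = 2.75.

2.75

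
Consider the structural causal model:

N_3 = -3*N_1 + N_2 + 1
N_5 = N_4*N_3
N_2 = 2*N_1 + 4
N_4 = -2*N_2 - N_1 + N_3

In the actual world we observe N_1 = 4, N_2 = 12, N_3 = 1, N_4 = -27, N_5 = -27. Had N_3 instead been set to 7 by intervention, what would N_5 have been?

-147

do(N_3=7) replaces the equation N_3 = -3*N_1 + N_2 + 1 with the constant N_3 = 7.
N_2 = 2*N_1 + 4  [with N_1=4]  = 12
N_4 = -2*N_2 - N_1 + N_3  [with N_2=12, N_1=4, N_3=7]  = -21
N_5 = N_4*N_3  [with N_4=-21, N_3=7]  = -147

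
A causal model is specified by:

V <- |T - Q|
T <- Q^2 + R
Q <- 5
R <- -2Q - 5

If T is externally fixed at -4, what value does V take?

9

The intervention breaks the incoming arrows to T: T <- Q^2 + R no longer applies, and T = -4.
V = |T - Q|  [with T=-4, Q=5]  = 9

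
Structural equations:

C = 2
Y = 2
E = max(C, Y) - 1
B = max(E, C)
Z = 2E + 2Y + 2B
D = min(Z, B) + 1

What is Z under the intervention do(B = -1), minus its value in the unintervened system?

Intervening sets B = -1 and removes its equation (B = max(E, C)).
E = max(C, Y) - 1  [with C=2, Y=2]  = 1
Z = 2E + 2Y + 2B  [with E=1, Y=2, B=-1]  = 4
Without intervention: E = max(C, Y) - 1  [with C=2, Y=2]  = 1; B = max(E, C)  [with E=1, C=2]  = 2; Z = 2E + 2Y + 2B  [with E=1, Y=2, B=2]  = 10.
Change = 4 − 10 = -6.

-6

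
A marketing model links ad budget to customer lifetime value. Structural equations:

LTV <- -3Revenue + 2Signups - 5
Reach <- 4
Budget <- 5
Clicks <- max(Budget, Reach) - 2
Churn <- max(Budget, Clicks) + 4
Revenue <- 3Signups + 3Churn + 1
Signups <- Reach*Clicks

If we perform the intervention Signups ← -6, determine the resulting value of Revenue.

Under do(Signups=-6), the mechanism Signups <- Reach*Clicks is discarded; Signups is fixed at -6.
Clicks = max(Budget, Reach) - 2  [with Budget=5, Reach=4]  = 3
Churn = max(Budget, Clicks) + 4  [with Budget=5, Clicks=3]  = 9
Revenue = 3Signups + 3Churn + 1  [with Signups=-6, Churn=9]  = 10

10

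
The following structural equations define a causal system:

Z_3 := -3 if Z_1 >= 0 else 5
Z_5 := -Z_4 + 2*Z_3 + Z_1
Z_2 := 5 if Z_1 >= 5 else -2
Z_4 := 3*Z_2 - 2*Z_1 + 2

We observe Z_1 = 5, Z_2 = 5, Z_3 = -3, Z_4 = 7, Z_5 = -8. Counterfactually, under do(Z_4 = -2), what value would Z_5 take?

1

Intervening sets Z_4 = -2 and removes its equation (Z_4 := 3*Z_2 - 2*Z_1 + 2).
Z_3 = -3 if Z_1 >= 0 else 5  [with Z_1=5]  = -3
Z_5 = -Z_4 + 2*Z_3 + Z_1  [with Z_4=-2, Z_3=-3, Z_1=5]  = 1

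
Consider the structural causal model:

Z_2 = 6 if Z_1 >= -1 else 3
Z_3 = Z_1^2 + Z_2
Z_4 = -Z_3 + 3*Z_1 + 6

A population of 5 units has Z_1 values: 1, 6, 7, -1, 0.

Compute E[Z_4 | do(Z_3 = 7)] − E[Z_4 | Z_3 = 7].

Under do(Z_3=7), Z_3's equation is replaced by Z_3=7 for every unit. Per-unit Z_4: 2, 17, 20, -4, -1. Mean = 6.8.
Conditioning on Z_3=7 selects the 2 unit(s) with Z_1 ∈ {1, -1}. Their Z_4 values: 2, -4. Mean = -1.
Difference = 6.8 − (-1) = 7.8.

7.8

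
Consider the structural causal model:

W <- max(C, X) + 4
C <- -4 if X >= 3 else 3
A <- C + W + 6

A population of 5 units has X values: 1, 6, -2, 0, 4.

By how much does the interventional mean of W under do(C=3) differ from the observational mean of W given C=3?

0.8

The intervention sets C=3 in all 5 units regardless of X. Recomputing W per unit gives 7, 10, 7, 7, 8; average 7.8.
Conditioning on C=3 selects the 3 unit(s) with X ∈ {1, -2, 0}. Their W values: 7, 7, 7. Mean = 7.
Difference = 7.8 − 7 = 0.8.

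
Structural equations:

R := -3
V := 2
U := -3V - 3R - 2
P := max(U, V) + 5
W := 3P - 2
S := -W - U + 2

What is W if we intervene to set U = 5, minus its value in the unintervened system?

do(U=5) replaces the equation U := -3V - 3R - 2 with the constant U = 5.
P = max(U, V) + 5  [with U=5, V=2]  = 10
W = 3P - 2  [with P=10]  = 28
Without intervention: U = -3V - 3R - 2  [with V=2, R=-3]  = 1; P = max(U, V) + 5  [with U=1, V=2]  = 7; W = 3P - 2  [with P=7]  = 19.
Change = 28 − 19 = 9.

9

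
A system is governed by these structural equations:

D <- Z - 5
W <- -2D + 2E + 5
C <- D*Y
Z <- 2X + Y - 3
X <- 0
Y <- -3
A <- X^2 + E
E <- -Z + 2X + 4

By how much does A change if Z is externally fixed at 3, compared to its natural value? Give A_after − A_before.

The intervention breaks the incoming arrows to Z: Z <- 2X + Y - 3 no longer applies, and Z = 3.
E = -Z + 2X + 4  [with Z=3, X=0]  = 1
A = X^2 + E  [with X=0, E=1]  = 1
Without intervention: Z = 2X + Y - 3  [with X=0, Y=-3]  = -6; E = -Z + 2X + 4  [with Z=-6, X=0]  = 10; A = X^2 + E  [with X=0, E=10]  = 10.
Change = 1 − 10 = -9.

-9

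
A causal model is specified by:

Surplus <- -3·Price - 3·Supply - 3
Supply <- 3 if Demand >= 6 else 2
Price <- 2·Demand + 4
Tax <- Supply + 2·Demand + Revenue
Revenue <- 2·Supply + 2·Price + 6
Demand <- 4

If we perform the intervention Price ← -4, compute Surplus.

3

Under do(Price=-4), the mechanism Price <- 2·Demand + 4 is discarded; Price is fixed at -4.
Supply = 3 if Demand >= 6 else 2  [with Demand=4]  = 2
Surplus = -3·Price - 3·Supply - 3  [with Price=-4, Supply=2]  = 3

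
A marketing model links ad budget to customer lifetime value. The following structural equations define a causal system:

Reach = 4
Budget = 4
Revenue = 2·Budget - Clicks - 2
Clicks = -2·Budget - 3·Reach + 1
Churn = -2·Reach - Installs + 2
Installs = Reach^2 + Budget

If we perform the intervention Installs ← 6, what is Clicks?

-19

Under do(Installs=6), the mechanism Installs = Reach^2 + Budget is discarded; Installs is fixed at 6.
Since Clicks is not a descendant of the intervened variable, it is unaffected.
Clicks = -2·Budget - 3·Reach + 1  [with Budget=4, Reach=4]  = -19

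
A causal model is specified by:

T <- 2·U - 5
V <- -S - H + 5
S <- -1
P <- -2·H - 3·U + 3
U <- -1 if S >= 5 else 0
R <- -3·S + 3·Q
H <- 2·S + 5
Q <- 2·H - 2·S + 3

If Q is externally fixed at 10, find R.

The intervention breaks the incoming arrows to Q: Q <- 2·H - 2·S + 3 no longer applies, and Q = 10.
R = -3·S + 3·Q  [with S=-1, Q=10]  = 33

33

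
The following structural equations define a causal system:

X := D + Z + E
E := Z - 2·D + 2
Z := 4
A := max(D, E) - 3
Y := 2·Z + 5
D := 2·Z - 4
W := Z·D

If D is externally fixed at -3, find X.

13

do(D=-3) replaces the equation D := 2·Z - 4 with the constant D = -3.
E = Z - 2·D + 2  [with Z=4, D=-3]  = 12
X = D + Z + E  [with D=-3, Z=4, E=12]  = 13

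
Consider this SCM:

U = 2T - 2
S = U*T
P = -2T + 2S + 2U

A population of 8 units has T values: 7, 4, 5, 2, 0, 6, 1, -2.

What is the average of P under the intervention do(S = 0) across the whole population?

1.75

Every unit gets S=0 under the intervention. P values become 10, 4, 6, 0, -4, 8, -2, -8; E[P|do(S=0)] = 1.75.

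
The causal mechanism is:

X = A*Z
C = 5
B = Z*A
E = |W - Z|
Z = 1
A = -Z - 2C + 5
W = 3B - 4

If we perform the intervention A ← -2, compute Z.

Under do(A=-2), the mechanism A = -Z - 2C + 5 is discarded; A is fixed at -2.
Z is not downstream of the intervention, so its value is determined by the original equations.

1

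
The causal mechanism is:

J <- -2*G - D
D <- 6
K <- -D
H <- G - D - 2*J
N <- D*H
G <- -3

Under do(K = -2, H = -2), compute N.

Setting K = -2, H = -2 by intervention discards those variables' equations.
N = D*H  [with D=6, H=-2]  = -12

-12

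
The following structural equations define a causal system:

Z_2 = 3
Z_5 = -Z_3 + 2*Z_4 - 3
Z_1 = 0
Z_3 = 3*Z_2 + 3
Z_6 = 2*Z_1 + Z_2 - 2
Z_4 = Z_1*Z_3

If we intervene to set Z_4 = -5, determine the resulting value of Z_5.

Intervening sets Z_4 = -5 and removes its equation (Z_4 = Z_1*Z_3).
Z_3 = 3*Z_2 + 3  [with Z_2=3]  = 12
Z_5 = -Z_3 + 2*Z_4 - 3  [with Z_3=12, Z_4=-5]  = -25

-25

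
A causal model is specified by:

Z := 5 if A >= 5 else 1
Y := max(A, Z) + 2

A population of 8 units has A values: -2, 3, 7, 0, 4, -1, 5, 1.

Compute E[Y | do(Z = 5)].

Under do(Z=5), Z's equation is replaced by Z=5 for every unit. Per-unit Y: 7, 7, 9, 7, 7, 7, 7, 7. Mean = 7.25.

7.25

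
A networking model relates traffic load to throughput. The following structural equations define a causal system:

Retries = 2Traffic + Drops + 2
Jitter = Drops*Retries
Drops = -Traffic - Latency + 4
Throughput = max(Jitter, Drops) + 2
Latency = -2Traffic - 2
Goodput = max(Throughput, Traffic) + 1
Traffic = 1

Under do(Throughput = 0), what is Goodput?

2

Intervening sets Throughput = 0 and removes its equation (Throughput = max(Jitter, Drops) + 2).
Goodput = max(Throughput, Traffic) + 1  [with Throughput=0, Traffic=1]  = 2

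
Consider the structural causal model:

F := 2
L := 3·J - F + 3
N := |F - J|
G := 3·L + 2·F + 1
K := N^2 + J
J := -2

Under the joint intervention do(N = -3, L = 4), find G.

Setting N = -3, L = 4 by intervention discards those variables' equations.
G = 3·L + 2·F + 1  [with L=4, F=2]  = 17

17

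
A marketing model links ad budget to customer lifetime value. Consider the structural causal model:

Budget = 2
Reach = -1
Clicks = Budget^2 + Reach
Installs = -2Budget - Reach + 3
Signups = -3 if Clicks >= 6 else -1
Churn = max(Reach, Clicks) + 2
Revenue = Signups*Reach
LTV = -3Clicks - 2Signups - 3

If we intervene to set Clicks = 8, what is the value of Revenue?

3

The intervention breaks the incoming arrows to Clicks: Clicks = Budget^2 + Reach no longer applies, and Clicks = 8.
Signups = -3 if Clicks >= 6 else -1  [with Clicks=8]  = -3
Revenue = Signups*Reach  [with Signups=-3, Reach=-1]  = 3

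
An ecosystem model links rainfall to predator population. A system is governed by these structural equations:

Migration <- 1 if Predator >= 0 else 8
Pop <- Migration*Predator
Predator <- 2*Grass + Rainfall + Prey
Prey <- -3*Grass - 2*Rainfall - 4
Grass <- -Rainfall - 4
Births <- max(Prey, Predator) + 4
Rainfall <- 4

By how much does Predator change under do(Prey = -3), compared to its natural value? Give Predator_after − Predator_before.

-15

The intervention breaks the incoming arrows to Prey: Prey <- -3*Grass - 2*Rainfall - 4 no longer applies, and Prey = -3.
Grass = -Rainfall - 4  [with Rainfall=4]  = -8
Predator = 2*Grass + Rainfall + Prey  [with Grass=-8, Rainfall=4, Prey=-3]  = -15
Without intervention: Grass = -Rainfall - 4  [with Rainfall=4]  = -8; Prey = -3*Grass - 2*Rainfall - 4  [with Grass=-8, Rainfall=4]  = 12; Predator = 2*Grass + Rainfall + Prey  [with Grass=-8, Rainfall=4, Prey=12]  = 0.
Change = -15 − 0 = -15.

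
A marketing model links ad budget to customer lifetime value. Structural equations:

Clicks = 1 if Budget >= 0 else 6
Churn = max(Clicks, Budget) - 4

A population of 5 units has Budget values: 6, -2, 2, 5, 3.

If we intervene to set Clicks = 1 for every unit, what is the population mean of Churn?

-0.6

Every unit gets Clicks=1 under the intervention. Churn values become 2, -3, -2, 1, -1; E[Churn|do(Clicks=1)] = -0.6.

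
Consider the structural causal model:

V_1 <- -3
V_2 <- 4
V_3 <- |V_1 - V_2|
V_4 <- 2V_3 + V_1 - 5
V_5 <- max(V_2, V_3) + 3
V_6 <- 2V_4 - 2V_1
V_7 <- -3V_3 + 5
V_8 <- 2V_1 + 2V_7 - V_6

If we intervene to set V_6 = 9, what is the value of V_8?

-47

Intervening sets V_6 = 9 and removes its equation (V_6 <- 2V_4 - 2V_1).
V_3 = |V_1 - V_2|  [with V_1=-3, V_2=4]  = 7
V_7 = -3V_3 + 5  [with V_3=7]  = -16
V_8 = 2V_1 + 2V_7 - V_6  [with V_1=-3, V_7=-16, V_6=9]  = -47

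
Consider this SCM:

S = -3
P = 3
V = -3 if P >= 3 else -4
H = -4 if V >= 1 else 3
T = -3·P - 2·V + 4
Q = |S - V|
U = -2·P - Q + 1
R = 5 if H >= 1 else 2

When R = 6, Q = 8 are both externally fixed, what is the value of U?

-13

Setting R = 6, Q = 8 by intervention discards those variables' equations.
U = -2·P - Q + 1  [with P=3, Q=8]  = -13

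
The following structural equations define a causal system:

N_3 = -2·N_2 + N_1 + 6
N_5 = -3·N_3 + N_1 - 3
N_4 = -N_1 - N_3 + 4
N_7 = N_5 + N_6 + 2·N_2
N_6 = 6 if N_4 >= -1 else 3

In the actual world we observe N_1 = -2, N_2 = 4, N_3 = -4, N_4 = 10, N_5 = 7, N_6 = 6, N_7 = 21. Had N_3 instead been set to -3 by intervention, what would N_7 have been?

18

The intervention breaks the incoming arrows to N_3: N_3 = -2·N_2 + N_1 + 6 no longer applies, and N_3 = -3.
N_4 = -N_1 - N_3 + 4  [with N_1=-2, N_3=-3]  = 9
N_5 = -3·N_3 + N_1 - 3  [with N_3=-3, N_1=-2]  = 4
N_6 = 6 if N_4 >= -1 else 3  [with N_4=9]  = 6
N_7 = N_5 + N_6 + 2·N_2  [with N_5=4, N_6=6, N_2=4]  = 18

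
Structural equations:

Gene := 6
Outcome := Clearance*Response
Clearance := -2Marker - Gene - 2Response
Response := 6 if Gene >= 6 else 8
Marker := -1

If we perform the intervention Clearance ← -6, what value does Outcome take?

-36

Intervening sets Clearance = -6 and removes its equation (Clearance := -2Marker - Gene - 2Response).
Response = 6 if Gene >= 6 else 8  [with Gene=6]  = 6
Outcome = Clearance*Response  [with Clearance=-6, Response=6]  = -36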